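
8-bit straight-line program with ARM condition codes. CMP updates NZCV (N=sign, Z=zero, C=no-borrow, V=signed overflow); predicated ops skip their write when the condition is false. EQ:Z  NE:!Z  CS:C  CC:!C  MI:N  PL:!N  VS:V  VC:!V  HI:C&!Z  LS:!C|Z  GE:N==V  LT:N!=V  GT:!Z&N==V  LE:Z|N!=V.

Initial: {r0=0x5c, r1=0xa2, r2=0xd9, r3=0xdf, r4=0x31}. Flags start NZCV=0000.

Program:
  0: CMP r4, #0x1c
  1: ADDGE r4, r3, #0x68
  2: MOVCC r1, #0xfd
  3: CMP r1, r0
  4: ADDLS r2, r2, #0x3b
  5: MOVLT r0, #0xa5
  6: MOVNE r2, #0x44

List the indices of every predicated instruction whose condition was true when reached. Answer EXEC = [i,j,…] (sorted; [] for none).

0: ✓ CMP  NZCV=0010
1: ✓ ADDGE  r4←0x47
2: · MOVCC
3: ✓ CMP  NZCV=0011
4: · ADDLS
5: ✓ MOVLT  r0←0xa5
6: ✓ MOVNE  r2←0x44

EXEC = [1,5,6]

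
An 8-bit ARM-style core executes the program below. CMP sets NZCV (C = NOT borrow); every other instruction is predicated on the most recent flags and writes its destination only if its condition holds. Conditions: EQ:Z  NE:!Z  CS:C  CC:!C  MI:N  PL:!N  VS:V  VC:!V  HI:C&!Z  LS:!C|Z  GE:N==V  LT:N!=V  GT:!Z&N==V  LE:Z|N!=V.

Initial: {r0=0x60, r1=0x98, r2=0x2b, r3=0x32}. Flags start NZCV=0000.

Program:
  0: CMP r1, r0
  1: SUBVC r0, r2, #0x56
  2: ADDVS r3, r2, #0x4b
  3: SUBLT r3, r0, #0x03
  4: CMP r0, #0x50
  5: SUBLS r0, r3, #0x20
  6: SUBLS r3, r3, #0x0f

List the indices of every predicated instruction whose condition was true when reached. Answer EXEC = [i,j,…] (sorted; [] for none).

EXEC = [2,3]

0: ✓ CMP  NZCV=0011
1: · SUBVC
2: ✓ ADDVS  r3←0x76
3: ✓ SUBLT  r3←0x5d
4: ✓ CMP  NZCV=0010
5: · SUBLS
6: · SUBLS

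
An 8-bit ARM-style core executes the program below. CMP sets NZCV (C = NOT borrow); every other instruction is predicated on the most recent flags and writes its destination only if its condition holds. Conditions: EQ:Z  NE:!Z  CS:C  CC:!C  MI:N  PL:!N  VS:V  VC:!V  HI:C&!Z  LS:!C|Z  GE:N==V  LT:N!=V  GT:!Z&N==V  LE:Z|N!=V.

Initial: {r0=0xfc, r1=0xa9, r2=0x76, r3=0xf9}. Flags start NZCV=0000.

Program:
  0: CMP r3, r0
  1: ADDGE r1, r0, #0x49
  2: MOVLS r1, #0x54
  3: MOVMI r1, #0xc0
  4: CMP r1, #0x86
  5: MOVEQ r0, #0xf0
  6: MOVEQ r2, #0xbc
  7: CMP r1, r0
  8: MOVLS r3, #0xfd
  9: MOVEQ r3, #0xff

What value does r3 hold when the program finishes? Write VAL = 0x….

0: ✓ CMP  NZCV=1000
1: · ADDGE
2: ✓ MOVLS  r1←0x54
3: ✓ MOVMI  r1←0xc0
4: ✓ CMP  NZCV=0010
5: · MOVEQ
6: · MOVEQ
7: ✓ CMP  NZCV=1000
8: ✓ MOVLS  r3←0xfd
9: · MOVEQ

VAL = 0xfd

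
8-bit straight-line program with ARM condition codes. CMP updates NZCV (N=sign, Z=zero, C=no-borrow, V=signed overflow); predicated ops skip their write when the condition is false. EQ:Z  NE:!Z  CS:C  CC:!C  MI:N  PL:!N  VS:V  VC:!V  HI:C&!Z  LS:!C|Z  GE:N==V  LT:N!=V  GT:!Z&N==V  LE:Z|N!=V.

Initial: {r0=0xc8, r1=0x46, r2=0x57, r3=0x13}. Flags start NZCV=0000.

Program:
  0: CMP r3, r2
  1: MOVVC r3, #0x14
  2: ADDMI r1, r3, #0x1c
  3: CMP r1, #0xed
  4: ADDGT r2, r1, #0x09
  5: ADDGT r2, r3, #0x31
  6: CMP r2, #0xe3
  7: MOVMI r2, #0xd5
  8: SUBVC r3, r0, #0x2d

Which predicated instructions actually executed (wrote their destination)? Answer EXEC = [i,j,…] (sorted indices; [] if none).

[0] flags=1000 → (cmp)
[1] flags=1000 VC?T → r3=0x14
[2] flags=1000 MI?T → r1=0x30
[3] flags=0000 → (cmp)
[4] flags=0000 GT?T → r2=0x39
[5] flags=0000 GT?T → r2=0x45
[6] flags=0000 → (cmp)
[7] flags=0000 MI?F → skip
[8] flags=0000 VC?T → r3=0x9b

EXEC = [1,2,4,5,8]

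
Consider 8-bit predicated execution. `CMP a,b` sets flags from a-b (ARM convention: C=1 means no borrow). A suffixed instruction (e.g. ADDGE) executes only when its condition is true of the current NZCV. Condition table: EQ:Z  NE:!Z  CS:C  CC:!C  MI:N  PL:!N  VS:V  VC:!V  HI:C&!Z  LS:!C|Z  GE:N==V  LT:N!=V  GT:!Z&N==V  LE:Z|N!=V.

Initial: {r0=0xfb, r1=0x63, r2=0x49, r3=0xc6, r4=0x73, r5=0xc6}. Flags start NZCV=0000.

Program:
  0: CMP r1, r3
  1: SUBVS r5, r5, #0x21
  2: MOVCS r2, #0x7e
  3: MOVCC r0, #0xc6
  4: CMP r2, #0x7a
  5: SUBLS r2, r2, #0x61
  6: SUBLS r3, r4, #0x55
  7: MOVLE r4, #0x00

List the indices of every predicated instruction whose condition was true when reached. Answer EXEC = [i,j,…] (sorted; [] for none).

[0] flags=1001 → (cmp)
[1] flags=1001 VS?T → r5=0xa5
[2] flags=1001 CS?F → skip
[3] flags=1001 CC?T → r0=0xc6
[4] flags=1000 → (cmp)
[5] flags=1000 LS?T → r2=0xe8
[6] flags=1000 LS?T → r3=0x1e
[7] flags=1000 LE?T → r4=0x00

EXEC = [1,3,5,6,7]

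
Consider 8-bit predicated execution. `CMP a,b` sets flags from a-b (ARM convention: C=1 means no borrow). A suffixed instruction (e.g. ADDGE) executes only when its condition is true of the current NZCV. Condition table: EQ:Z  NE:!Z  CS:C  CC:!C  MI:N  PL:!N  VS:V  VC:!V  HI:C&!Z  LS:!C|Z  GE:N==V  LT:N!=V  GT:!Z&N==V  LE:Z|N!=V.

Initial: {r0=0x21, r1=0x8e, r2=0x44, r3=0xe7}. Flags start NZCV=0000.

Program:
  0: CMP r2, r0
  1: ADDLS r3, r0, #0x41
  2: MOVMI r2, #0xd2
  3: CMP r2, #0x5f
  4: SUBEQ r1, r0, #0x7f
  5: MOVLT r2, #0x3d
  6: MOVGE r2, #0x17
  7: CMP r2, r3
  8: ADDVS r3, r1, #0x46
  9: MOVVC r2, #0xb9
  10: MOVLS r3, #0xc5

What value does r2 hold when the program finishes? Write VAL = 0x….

0: ✓ CMP  NZCV=0010
1: · ADDLS
2: · MOVMI
3: ✓ CMP  NZCV=1000
4: · SUBEQ
5: ✓ MOVLT  r2←0x3d
6: · MOVGE
7: ✓ CMP  NZCV=0000
8: · ADDVS
9: ✓ MOVVC  r2←0xb9
10: ✓ MOVLS  r3←0xc5

VAL = 0xb9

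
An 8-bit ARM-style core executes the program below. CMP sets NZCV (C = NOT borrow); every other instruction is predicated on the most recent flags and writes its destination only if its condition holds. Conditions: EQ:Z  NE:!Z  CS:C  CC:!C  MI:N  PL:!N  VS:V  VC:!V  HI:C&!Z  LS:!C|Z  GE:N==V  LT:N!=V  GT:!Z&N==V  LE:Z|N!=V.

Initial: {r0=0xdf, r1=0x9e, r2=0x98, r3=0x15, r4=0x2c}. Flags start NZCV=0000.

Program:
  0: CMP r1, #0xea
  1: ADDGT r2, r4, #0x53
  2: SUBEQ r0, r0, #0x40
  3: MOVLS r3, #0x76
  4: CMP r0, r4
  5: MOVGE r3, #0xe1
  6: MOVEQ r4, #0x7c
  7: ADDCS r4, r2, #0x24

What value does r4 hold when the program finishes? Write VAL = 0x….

VAL = 0xbc

[0] flags=1000 → (cmp)
[1] flags=1000 GT?F → skip
[2] flags=1000 EQ?F → skip
[3] flags=1000 LS?T → r3=0x76
[4] flags=1010 → (cmp)
[5] flags=1010 GE?F → skip
[6] flags=1010 EQ?F → skip
[7] flags=1010 CS?T → r4=0xbc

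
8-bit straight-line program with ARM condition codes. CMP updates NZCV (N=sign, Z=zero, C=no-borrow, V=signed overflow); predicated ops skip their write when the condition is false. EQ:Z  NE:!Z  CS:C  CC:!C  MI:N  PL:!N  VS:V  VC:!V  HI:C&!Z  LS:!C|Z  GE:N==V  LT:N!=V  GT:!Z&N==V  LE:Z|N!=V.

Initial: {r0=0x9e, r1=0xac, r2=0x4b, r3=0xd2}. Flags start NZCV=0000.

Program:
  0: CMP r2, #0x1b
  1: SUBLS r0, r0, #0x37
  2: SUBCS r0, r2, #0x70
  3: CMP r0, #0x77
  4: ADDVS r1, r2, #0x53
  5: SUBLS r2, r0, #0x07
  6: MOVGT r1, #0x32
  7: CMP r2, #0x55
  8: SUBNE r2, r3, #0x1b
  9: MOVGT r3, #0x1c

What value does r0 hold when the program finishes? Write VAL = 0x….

VAL = 0xdb

0: ✓ CMP  NZCV=0010
1: · SUBLS
2: ✓ SUBCS  r0←0xdb
3: ✓ CMP  NZCV=0011
4: ✓ ADDVS  r1←0x9e
5: · SUBLS
6: · MOVGT
7: ✓ CMP  NZCV=1000
8: ✓ SUBNE  r2←0xb7
9: · MOVGT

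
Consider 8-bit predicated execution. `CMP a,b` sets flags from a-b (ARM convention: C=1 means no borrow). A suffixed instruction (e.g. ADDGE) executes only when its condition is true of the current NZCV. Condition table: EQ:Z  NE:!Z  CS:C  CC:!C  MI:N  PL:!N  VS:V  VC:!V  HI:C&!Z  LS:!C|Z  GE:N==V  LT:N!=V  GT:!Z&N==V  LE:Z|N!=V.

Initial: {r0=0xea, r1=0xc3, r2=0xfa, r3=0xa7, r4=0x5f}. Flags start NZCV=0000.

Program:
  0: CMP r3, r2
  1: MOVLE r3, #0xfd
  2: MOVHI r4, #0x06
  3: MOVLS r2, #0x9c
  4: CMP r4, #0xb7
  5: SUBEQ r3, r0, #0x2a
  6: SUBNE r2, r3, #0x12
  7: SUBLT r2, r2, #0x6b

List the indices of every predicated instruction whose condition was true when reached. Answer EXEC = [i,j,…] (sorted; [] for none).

EXEC = [1,3,6]

0: ✓ CMP  NZCV=1000
1: ✓ MOVLE  r3←0xfd
2: · MOVHI
3: ✓ MOVLS  r2←0x9c
4: ✓ CMP  NZCV=1001
5: · SUBEQ
6: ✓ SUBNE  r2←0xeb
7: · SUBLT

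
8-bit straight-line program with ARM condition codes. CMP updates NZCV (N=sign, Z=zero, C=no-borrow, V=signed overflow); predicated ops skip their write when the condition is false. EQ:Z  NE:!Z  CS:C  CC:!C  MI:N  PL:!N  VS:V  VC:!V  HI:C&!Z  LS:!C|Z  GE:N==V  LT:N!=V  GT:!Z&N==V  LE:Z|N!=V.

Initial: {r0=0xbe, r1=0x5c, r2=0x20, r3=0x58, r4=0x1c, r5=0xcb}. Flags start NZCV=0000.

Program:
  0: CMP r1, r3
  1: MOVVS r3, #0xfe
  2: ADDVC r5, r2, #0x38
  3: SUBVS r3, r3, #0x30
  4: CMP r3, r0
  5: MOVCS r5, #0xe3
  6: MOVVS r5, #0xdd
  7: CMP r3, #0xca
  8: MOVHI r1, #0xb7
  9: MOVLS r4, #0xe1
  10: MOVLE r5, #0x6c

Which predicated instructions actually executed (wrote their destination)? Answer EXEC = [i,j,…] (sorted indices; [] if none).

[0] flags=0010 → (cmp)
[1] flags=0010 VS?F → skip
[2] flags=0010 VC?T → r5=0x58
[3] flags=0010 VS?F → skip
[4] flags=1001 → (cmp)
[5] flags=1001 CS?F → skip
[6] flags=1001 VS?T → r5=0xdd
[7] flags=1001 → (cmp)
[8] flags=1001 HI?F → skip
[9] flags=1001 LS?T → r4=0xe1
[10] flags=1001 LE?F → skip

EXEC = [2,6,9]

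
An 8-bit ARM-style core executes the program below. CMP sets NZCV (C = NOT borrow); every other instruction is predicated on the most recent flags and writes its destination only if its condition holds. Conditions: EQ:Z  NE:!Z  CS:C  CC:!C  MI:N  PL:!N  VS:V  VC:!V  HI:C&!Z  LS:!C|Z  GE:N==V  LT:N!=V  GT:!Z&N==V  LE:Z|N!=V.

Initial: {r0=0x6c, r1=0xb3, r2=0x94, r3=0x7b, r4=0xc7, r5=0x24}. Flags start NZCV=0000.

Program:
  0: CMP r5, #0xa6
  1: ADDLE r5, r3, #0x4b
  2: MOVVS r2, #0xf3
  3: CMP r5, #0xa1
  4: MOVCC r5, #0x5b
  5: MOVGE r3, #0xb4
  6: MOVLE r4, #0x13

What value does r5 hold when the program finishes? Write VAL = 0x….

[0] flags=0000 → (cmp)
[1] flags=0000 LE?F → skip
[2] flags=0000 VS?F → skip
[3] flags=1001 → (cmp)
[4] flags=1001 CC?T → r5=0x5b
[5] flags=1001 GE?T → r3=0xb4
[6] flags=1001 LE?F → skip

VAL = 0x5b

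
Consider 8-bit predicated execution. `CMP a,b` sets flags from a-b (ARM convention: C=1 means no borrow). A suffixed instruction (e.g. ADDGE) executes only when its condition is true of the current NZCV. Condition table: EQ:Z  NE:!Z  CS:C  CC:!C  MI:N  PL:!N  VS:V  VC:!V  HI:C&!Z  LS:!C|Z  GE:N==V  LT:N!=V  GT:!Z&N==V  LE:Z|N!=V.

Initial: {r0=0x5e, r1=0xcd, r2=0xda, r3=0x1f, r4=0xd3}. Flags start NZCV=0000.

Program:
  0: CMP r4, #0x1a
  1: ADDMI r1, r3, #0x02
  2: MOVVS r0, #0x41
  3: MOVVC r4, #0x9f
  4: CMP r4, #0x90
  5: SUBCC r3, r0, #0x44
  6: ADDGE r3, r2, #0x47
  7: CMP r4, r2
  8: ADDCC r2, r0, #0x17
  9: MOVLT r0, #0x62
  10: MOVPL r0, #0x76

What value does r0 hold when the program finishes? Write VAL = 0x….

[0] flags=1010 → (cmp)
[1] flags=1010 MI?T → r1=0x21
[2] flags=1010 VS?F → skip
[3] flags=1010 VC?T → r4=0x9f
[4] flags=0010 → (cmp)
[5] flags=0010 CC?F → skip
[6] flags=0010 GE?T → r3=0x21
[7] flags=1000 → (cmp)
[8] flags=1000 CC?T → r2=0x75
[9] flags=1000 LT?T → r0=0x62
[10] flags=1000 PL?F → skip

VAL = 0x62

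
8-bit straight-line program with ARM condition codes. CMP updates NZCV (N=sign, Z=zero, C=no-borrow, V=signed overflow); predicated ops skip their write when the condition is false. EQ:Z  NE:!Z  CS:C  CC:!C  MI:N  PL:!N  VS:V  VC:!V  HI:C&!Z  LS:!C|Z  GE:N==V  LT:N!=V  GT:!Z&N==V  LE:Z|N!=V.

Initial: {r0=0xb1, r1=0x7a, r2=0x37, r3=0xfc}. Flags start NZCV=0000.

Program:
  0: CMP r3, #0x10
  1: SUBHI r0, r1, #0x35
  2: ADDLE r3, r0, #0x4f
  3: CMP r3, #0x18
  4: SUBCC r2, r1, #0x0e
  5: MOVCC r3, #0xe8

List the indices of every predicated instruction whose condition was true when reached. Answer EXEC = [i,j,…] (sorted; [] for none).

0: ✓ CMP  NZCV=1010
1: ✓ SUBHI  r0←0x45
2: ✓ ADDLE  r3←0x94
3: ✓ CMP  NZCV=0011
4: · SUBCC
5: · MOVCC

EXEC = [1,2]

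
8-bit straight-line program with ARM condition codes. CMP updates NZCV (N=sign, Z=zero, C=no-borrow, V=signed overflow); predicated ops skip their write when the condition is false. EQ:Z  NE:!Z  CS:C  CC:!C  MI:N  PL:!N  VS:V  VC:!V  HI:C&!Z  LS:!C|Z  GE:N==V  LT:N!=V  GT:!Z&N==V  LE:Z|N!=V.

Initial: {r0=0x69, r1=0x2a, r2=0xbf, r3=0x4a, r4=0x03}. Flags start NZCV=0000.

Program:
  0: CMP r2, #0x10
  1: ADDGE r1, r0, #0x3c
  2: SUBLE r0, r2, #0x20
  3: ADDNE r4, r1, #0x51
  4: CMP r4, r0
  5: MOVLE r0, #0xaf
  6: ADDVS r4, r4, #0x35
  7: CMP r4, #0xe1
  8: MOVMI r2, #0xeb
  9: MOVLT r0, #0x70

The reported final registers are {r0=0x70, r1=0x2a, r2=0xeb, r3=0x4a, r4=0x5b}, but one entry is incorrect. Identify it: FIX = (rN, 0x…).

0: ✓ CMP  NZCV=1010
1: · ADDGE
2: ✓ SUBLE  r0←0x9f
3: ✓ ADDNE  r4←0x7b
4: ✓ CMP  NZCV=1001
5: · MOVLE
6: ✓ ADDVS  r4←0xb0
7: ✓ CMP  NZCV=1000
8: ✓ MOVMI  r2←0xeb
9: ✓ MOVLT  r0←0x70

FIX = (r4, 0xb0)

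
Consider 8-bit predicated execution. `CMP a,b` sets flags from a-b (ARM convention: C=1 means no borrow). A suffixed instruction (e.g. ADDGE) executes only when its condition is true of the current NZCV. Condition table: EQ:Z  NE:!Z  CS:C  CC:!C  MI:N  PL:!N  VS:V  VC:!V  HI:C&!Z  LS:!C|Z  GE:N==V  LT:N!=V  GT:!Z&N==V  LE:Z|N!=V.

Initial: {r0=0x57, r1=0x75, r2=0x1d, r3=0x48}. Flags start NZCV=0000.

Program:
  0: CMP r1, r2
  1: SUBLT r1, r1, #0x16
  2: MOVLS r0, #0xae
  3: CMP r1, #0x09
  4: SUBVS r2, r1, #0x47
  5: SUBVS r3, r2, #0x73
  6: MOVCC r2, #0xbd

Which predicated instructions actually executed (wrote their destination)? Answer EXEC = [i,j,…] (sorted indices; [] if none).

0: ✓ CMP  NZCV=0010
1: · SUBLT
2: · MOVLS
3: ✓ CMP  NZCV=0010
4: · SUBVS
5: · SUBVS
6: · MOVCC

EXEC = []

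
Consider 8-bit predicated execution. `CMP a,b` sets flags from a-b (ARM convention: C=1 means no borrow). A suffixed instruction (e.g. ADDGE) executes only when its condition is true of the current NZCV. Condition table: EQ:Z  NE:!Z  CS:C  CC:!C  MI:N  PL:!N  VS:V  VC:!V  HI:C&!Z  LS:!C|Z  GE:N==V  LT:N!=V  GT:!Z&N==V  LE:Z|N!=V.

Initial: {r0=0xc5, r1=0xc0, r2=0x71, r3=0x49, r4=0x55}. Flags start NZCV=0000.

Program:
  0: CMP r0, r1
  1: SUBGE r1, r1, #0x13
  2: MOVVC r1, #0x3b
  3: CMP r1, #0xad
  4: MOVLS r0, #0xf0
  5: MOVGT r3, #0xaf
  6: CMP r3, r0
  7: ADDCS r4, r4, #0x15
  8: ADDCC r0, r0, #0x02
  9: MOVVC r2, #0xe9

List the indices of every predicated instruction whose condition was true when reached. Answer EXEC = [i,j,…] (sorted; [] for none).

[0] flags=0010 → (cmp)
[1] flags=0010 GE?T → r1=0xad
[2] flags=0010 VC?T → r1=0x3b
[3] flags=1001 → (cmp)
[4] flags=1001 LS?T → r0=0xf0
[5] flags=1001 GT?T → r3=0xaf
[6] flags=1000 → (cmp)
[7] flags=1000 CS?F → skip
[8] flags=1000 CC?T → r0=0xf2
[9] flags=1000 VC?T → r2=0xe9

EXEC = [1,2,4,5,8,9]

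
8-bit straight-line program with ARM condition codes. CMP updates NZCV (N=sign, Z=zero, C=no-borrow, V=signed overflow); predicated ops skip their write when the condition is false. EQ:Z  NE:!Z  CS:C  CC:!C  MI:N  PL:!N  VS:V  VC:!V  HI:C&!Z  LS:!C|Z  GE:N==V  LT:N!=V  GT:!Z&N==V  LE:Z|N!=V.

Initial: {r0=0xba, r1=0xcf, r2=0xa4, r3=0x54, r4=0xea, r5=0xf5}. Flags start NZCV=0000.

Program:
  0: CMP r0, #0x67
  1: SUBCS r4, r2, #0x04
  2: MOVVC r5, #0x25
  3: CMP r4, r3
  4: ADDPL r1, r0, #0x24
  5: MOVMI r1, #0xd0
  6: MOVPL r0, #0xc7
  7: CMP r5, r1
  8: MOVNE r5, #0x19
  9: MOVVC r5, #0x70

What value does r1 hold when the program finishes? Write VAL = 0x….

[0] flags=0011 → (cmp)
[1] flags=0011 CS?T → r4=0xa0
[2] flags=0011 VC?F → skip
[3] flags=0011 → (cmp)
[4] flags=0011 PL?T → r1=0xde
[5] flags=0011 MI?F → skip
[6] flags=0011 PL?T → r0=0xc7
[7] flags=0010 → (cmp)
[8] flags=0010 NE?T → r5=0x19
[9] flags=0010 VC?T → r5=0x70

VAL = 0xde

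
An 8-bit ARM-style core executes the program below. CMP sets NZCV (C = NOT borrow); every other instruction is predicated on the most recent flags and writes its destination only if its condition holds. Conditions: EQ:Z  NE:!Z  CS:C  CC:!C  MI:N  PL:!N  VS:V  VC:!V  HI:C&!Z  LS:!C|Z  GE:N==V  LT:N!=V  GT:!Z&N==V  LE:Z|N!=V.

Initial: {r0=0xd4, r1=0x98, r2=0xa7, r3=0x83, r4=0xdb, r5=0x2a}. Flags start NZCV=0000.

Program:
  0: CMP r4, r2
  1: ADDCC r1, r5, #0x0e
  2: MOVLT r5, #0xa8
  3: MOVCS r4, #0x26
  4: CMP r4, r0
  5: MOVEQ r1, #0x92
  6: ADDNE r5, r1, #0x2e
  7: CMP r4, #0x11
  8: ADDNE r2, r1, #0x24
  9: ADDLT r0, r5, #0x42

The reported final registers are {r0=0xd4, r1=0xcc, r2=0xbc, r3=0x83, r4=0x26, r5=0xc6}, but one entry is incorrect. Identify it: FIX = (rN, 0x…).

FIX = (r1, 0x98)

0: ✓ CMP  NZCV=0010
1: · ADDCC
2: · MOVLT
3: ✓ MOVCS  r4←0x26
4: ✓ CMP  NZCV=0000
5: · MOVEQ
6: ✓ ADDNE  r5←0xc6
7: ✓ CMP  NZCV=0010
8: ✓ ADDNE  r2←0xbc
9: · ADDLT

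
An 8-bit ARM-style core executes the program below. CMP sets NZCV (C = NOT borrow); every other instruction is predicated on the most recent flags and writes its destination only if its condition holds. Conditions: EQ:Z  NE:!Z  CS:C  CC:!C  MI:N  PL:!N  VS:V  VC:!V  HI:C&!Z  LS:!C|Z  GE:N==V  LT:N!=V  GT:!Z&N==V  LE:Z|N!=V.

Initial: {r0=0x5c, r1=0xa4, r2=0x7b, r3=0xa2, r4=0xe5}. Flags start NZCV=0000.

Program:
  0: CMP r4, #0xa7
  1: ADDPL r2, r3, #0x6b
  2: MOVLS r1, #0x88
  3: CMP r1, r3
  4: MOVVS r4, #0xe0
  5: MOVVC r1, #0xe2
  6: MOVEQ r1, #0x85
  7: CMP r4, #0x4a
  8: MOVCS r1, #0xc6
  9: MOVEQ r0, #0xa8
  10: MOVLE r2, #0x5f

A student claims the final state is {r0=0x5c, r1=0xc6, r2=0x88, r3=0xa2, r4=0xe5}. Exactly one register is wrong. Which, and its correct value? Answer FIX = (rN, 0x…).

FIX = (r2, 0x5f)

[0] flags=0010 → (cmp)
[1] flags=0010 PL?T → r2=0x0d
[2] flags=0010 LS?F → skip
[3] flags=0010 → (cmp)
[4] flags=0010 VS?F → skip
[5] flags=0010 VC?T → r1=0xe2
[6] flags=0010 EQ?F → skip
[7] flags=1010 → (cmp)
[8] flags=1010 CS?T → r1=0xc6
[9] flags=1010 EQ?F → skip
[10] flags=1010 LE?T → r2=0x5f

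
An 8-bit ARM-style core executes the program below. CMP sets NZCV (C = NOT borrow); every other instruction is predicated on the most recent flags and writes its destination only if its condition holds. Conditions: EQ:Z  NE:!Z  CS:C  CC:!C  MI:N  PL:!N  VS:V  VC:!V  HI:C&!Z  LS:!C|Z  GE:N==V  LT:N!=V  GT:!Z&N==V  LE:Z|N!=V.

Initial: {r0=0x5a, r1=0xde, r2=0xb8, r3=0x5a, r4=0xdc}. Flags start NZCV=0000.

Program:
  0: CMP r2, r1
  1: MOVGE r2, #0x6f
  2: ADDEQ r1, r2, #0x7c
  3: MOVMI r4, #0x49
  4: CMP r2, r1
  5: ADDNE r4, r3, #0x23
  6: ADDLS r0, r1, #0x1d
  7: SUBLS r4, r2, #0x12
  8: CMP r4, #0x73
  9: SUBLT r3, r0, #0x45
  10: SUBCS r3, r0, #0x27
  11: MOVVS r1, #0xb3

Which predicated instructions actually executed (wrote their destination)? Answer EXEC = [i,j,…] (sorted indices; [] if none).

EXEC = [3,5,6,7,9,10,11]

0: ✓ CMP  NZCV=1000
1: · MOVGE
2: · ADDEQ
3: ✓ MOVMI  r4←0x49
4: ✓ CMP  NZCV=1000
5: ✓ ADDNE  r4←0x7d
6: ✓ ADDLS  r0←0xfb
7: ✓ SUBLS  r4←0xa6
8: ✓ CMP  NZCV=0011
9: ✓ SUBLT  r3←0xb6
10: ✓ SUBCS  r3←0xd4
11: ✓ MOVVS  r1←0xb3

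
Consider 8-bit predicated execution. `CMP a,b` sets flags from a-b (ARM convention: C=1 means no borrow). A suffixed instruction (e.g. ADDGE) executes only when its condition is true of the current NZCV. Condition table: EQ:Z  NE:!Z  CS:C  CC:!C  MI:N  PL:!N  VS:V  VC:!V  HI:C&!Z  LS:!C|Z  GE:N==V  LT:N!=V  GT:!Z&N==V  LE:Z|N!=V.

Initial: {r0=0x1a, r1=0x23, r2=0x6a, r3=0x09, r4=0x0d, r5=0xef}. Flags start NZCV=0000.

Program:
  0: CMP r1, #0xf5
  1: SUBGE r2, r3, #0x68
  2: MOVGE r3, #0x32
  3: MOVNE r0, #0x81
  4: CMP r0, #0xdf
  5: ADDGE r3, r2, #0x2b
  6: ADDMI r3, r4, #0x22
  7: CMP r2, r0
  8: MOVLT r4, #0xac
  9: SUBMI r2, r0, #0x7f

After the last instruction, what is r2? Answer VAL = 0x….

VAL = 0xa1

[0] flags=0000 → (cmp)
[1] flags=0000 GE?T → r2=0xa1
[2] flags=0000 GE?T → r3=0x32
[3] flags=0000 NE?T → r0=0x81
[4] flags=1000 → (cmp)
[5] flags=1000 GE?F → skip
[6] flags=1000 MI?T → r3=0x2f
[7] flags=0010 → (cmp)
[8] flags=0010 LT?F → skip
[9] flags=0010 MI?F → skip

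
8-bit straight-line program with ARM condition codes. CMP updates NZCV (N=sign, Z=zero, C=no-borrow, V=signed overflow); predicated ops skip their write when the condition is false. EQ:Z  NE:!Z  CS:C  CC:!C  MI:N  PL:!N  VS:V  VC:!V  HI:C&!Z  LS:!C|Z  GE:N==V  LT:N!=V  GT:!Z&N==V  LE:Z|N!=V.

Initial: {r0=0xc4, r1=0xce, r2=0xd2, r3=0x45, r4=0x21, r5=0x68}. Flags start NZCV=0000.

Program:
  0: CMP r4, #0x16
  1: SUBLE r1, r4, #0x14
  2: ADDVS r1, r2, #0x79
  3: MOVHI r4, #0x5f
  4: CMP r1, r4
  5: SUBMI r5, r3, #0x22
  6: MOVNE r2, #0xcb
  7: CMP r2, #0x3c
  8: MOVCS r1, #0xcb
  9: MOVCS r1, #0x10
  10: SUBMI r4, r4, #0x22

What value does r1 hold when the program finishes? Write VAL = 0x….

0: ✓ CMP  NZCV=0010
1: · SUBLE
2: · ADDVS
3: ✓ MOVHI  r4←0x5f
4: ✓ CMP  NZCV=0011
5: · SUBMI
6: ✓ MOVNE  r2←0xcb
7: ✓ CMP  NZCV=1010
8: ✓ MOVCS  r1←0xcb
9: ✓ MOVCS  r1←0x10
10: ✓ SUBMI  r4←0x3d

VAL = 0x10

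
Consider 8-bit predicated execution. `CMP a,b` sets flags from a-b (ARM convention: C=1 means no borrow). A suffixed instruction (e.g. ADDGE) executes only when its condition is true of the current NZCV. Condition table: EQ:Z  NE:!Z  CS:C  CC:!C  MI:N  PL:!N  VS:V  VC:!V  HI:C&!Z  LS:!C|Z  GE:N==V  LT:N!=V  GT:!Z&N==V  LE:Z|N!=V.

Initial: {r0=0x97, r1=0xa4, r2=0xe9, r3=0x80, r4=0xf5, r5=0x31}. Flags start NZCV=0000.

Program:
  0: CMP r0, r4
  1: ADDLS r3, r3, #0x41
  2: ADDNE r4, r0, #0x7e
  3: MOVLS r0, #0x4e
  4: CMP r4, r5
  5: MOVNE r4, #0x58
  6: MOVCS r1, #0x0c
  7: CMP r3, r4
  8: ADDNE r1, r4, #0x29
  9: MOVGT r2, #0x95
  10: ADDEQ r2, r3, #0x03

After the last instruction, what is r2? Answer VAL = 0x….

VAL = 0xe9

0: ✓ CMP  NZCV=1000
1: ✓ ADDLS  r3←0xc1
2: ✓ ADDNE  r4←0x15
3: ✓ MOVLS  r0←0x4e
4: ✓ CMP  NZCV=1000
5: ✓ MOVNE  r4←0x58
6: · MOVCS
7: ✓ CMP  NZCV=0011
8: ✓ ADDNE  r1←0x81
9: · MOVGT
10: · ADDEQ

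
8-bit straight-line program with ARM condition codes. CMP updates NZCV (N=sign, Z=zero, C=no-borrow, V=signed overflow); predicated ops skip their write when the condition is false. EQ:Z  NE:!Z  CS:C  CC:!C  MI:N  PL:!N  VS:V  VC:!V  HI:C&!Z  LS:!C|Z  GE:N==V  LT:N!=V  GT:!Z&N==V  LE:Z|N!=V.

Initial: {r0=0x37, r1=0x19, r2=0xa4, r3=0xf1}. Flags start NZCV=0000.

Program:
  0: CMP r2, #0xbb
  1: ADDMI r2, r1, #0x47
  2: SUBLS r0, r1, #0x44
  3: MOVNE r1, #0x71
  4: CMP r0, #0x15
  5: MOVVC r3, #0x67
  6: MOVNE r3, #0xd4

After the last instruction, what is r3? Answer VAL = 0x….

[0] flags=1000 → (cmp)
[1] flags=1000 MI?T → r2=0x60
[2] flags=1000 LS?T → r0=0xd5
[3] flags=1000 NE?T → r1=0x71
[4] flags=1010 → (cmp)
[5] flags=1010 VC?T → r3=0x67
[6] flags=1010 NE?T → r3=0xd4

VAL = 0xd4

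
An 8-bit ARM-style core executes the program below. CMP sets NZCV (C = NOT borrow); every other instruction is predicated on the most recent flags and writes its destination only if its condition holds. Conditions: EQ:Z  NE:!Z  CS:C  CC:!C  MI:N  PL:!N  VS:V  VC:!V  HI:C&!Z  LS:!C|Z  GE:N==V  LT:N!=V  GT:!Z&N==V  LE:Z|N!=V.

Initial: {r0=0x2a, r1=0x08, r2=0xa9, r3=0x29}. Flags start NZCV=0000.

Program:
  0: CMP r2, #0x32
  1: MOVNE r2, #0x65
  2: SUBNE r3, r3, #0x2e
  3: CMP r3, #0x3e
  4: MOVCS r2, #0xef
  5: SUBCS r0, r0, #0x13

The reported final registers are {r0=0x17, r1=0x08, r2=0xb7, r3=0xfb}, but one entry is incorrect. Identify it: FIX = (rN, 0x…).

FIX = (r2, 0xef)

0: ✓ CMP  NZCV=0011
1: ✓ MOVNE  r2←0x65
2: ✓ SUBNE  r3←0xfb
3: ✓ CMP  NZCV=1010
4: ✓ MOVCS  r2←0xef
5: ✓ SUBCS  r0←0x17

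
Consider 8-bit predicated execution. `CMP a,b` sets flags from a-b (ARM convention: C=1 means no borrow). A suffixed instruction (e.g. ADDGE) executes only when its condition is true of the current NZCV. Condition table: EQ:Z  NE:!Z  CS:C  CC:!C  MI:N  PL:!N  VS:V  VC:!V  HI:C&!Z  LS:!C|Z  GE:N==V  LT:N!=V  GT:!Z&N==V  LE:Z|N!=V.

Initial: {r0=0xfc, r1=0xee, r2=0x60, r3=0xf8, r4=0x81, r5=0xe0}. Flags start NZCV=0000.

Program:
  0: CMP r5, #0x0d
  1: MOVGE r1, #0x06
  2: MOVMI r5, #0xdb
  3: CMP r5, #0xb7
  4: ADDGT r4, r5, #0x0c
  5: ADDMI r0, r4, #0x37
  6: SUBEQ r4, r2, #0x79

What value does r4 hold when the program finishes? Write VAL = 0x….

VAL = 0xe7

0: ✓ CMP  NZCV=1010
1: · MOVGE
2: ✓ MOVMI  r5←0xdb
3: ✓ CMP  NZCV=0010
4: ✓ ADDGT  r4←0xe7
5: · ADDMI
6: · SUBEQ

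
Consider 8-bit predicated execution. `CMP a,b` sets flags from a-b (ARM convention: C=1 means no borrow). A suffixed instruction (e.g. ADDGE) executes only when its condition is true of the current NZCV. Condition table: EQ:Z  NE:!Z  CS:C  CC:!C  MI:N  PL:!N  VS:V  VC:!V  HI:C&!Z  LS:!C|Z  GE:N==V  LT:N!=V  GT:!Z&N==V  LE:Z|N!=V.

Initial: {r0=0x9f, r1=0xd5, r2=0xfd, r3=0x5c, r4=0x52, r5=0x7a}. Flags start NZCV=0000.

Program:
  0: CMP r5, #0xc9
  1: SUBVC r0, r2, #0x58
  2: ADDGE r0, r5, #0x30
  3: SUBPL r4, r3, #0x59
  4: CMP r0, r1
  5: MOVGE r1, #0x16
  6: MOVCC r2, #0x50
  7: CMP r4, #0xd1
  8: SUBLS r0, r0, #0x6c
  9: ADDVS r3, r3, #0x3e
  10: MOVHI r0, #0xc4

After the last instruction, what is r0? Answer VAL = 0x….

0: ✓ CMP  NZCV=1001
1: · SUBVC
2: ✓ ADDGE  r0←0xaa
3: · SUBPL
4: ✓ CMP  NZCV=1000
5: · MOVGE
6: ✓ MOVCC  r2←0x50
7: ✓ CMP  NZCV=1001
8: ✓ SUBLS  r0←0x3e
9: ✓ ADDVS  r3←0x9a
10: · MOVHI

VAL = 0x3e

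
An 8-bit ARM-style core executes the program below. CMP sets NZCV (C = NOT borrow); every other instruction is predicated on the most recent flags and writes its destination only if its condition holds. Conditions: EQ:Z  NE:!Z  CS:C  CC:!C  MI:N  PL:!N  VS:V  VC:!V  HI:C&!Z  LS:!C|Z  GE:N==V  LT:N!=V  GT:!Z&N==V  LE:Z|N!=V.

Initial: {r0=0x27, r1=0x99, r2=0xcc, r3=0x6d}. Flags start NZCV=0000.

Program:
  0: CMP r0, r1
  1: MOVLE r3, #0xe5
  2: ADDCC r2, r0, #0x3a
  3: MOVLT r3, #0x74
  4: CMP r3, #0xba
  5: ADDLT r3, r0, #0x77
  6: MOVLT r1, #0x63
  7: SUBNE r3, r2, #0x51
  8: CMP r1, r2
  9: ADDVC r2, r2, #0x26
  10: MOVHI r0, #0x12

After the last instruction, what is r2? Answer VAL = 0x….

VAL = 0x61

[0] flags=1001 → (cmp)
[1] flags=1001 LE?F → skip
[2] flags=1001 CC?T → r2=0x61
[3] flags=1001 LT?F → skip
[4] flags=1001 → (cmp)
[5] flags=1001 LT?F → skip
[6] flags=1001 LT?F → skip
[7] flags=1001 NE?T → r3=0x10
[8] flags=0011 → (cmp)
[9] flags=0011 VC?F → skip
[10] flags=0011 HI?T → r0=0x12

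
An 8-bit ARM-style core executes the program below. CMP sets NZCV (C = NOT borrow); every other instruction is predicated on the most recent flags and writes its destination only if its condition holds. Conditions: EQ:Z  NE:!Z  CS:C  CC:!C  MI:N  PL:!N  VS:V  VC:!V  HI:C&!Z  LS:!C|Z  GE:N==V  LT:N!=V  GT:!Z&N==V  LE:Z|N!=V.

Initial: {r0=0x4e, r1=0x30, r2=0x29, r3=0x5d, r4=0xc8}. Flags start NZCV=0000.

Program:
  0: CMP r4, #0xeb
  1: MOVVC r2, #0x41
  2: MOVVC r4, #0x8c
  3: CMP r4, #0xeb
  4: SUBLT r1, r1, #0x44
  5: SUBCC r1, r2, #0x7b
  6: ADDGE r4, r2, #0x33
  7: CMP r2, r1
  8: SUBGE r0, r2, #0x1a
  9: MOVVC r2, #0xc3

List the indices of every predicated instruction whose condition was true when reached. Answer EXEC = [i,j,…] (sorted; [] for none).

EXEC = [1,2,4,5,8,9]

0: ✓ CMP  NZCV=1000
1: ✓ MOVVC  r2←0x41
2: ✓ MOVVC  r4←0x8c
3: ✓ CMP  NZCV=1000
4: ✓ SUBLT  r1←0xec
5: ✓ SUBCC  r1←0xc6
6: · ADDGE
7: ✓ CMP  NZCV=0000
8: ✓ SUBGE  r0←0x27
9: ✓ MOVVC  r2←0xc3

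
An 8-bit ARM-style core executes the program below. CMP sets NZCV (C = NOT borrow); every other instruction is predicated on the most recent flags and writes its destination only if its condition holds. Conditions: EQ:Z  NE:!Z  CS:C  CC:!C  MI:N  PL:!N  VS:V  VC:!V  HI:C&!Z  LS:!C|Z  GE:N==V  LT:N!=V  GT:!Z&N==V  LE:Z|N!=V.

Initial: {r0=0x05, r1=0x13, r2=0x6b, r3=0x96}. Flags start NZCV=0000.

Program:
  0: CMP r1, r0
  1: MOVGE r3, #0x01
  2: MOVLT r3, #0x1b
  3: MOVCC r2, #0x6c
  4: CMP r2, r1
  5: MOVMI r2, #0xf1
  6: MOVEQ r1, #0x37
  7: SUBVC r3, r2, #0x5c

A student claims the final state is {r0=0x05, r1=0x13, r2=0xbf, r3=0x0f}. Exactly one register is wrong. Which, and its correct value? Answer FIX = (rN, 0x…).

0: ✓ CMP  NZCV=0010
1: ✓ MOVGE  r3←0x01
2: · MOVLT
3: · MOVCC
4: ✓ CMP  NZCV=0010
5: · MOVMI
6: · MOVEQ
7: ✓ SUBVC  r3←0x0f

FIX = (r2, 0x6b)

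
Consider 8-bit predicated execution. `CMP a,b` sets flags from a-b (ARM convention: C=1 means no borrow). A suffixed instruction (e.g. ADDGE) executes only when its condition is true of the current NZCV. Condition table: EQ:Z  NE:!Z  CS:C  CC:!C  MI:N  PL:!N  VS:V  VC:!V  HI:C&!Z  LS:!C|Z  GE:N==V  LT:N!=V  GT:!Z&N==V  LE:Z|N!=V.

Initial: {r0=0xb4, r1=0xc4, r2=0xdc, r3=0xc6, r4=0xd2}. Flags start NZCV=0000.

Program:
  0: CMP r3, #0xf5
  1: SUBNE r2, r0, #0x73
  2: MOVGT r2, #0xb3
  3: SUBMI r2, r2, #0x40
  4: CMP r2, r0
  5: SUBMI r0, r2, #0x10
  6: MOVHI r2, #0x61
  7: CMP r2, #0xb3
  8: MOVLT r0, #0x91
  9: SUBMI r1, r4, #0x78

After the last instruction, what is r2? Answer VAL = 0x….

[0] flags=1000 → (cmp)
[1] flags=1000 NE?T → r2=0x41
[2] flags=1000 GT?F → skip
[3] flags=1000 MI?T → r2=0x01
[4] flags=0000 → (cmp)
[5] flags=0000 MI?F → skip
[6] flags=0000 HI?F → skip
[7] flags=0000 → (cmp)
[8] flags=0000 LT?F → skip
[9] flags=0000 MI?F → skip

VAL = 0x01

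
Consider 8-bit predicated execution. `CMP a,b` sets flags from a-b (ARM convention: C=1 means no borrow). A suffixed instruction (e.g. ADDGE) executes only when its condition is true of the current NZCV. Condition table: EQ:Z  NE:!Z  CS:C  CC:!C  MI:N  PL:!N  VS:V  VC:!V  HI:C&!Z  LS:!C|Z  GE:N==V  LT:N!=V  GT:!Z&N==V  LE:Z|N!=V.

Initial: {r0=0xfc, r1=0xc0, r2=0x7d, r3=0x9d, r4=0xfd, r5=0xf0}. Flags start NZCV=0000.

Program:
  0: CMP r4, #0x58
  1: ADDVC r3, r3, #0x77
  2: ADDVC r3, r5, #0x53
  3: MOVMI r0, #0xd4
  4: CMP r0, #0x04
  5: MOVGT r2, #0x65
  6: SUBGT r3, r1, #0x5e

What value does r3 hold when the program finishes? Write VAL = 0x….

VAL = 0x43

[0] flags=1010 → (cmp)
[1] flags=1010 VC?T → r3=0x14
[2] flags=1010 VC?T → r3=0x43
[3] flags=1010 MI?T → r0=0xd4
[4] flags=1010 → (cmp)
[5] flags=1010 GT?F → skip
[6] flags=1010 GT?F → skip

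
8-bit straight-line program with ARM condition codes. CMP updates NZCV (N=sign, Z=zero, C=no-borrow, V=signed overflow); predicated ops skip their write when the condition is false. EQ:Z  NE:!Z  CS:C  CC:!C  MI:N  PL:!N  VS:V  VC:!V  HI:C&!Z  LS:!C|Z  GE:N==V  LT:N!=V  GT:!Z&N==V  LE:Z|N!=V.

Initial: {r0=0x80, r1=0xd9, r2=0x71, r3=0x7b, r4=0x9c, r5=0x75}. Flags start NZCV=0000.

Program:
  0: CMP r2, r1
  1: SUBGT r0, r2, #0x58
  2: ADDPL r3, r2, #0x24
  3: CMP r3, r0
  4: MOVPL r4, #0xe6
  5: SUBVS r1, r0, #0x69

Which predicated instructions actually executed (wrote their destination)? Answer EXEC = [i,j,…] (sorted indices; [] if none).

EXEC = [1,4]

0: ✓ CMP  NZCV=1001
1: ✓ SUBGT  r0←0x19
2: · ADDPL
3: ✓ CMP  NZCV=0010
4: ✓ MOVPL  r4←0xe6
5: · SUBVS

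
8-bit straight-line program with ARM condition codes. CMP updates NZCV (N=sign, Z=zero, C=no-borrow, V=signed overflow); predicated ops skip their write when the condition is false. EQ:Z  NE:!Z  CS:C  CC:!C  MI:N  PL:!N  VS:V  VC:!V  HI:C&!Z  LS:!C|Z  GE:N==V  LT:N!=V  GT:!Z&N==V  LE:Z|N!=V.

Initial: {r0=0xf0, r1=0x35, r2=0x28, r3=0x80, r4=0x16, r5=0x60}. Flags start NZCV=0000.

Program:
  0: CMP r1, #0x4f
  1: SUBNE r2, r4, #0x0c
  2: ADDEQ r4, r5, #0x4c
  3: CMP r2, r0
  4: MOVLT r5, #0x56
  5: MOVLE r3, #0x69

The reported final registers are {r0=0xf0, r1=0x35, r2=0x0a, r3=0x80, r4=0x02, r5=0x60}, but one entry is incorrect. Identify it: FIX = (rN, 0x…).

0: ✓ CMP  NZCV=1000
1: ✓ SUBNE  r2←0x0a
2: · ADDEQ
3: ✓ CMP  NZCV=0000
4: · MOVLT
5: · MOVLE

FIX = (r4, 0x16)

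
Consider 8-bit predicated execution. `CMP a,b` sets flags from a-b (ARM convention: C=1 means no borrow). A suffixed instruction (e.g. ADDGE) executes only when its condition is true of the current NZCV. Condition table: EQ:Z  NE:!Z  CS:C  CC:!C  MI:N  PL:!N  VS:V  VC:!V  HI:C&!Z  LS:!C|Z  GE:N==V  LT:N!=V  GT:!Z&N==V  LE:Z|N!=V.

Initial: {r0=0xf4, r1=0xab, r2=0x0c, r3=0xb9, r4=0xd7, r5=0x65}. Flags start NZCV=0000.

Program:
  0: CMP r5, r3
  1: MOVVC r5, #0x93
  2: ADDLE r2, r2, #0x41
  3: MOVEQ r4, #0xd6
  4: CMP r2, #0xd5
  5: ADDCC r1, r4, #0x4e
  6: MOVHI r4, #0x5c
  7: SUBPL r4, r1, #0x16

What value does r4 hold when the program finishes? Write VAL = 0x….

VAL = 0x0f

0: ✓ CMP  NZCV=1001
1: · MOVVC
2: · ADDLE
3: · MOVEQ
4: ✓ CMP  NZCV=0000
5: ✓ ADDCC  r1←0x25
6: · MOVHI
7: ✓ SUBPL  r4←0x0f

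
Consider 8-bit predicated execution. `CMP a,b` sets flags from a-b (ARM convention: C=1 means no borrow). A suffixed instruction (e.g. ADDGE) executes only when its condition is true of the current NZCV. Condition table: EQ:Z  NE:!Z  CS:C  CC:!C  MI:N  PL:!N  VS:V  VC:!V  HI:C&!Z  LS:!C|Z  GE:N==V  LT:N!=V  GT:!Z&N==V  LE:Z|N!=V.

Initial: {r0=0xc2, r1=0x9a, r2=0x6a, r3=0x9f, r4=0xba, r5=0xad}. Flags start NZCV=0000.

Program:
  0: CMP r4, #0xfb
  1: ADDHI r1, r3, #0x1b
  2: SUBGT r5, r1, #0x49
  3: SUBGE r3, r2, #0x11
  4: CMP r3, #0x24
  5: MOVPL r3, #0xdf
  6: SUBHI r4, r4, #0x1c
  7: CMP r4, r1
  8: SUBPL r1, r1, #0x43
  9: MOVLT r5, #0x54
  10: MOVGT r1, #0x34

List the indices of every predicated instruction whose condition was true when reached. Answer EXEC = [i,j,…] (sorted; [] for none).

EXEC = [5,6,8,10]

[0] flags=1000 → (cmp)
[1] flags=1000 HI?F → skip
[2] flags=1000 GT?F → skip
[3] flags=1000 GE?F → skip
[4] flags=0011 → (cmp)
[5] flags=0011 PL?T → r3=0xdf
[6] flags=0011 HI?T → r4=0x9e
[7] flags=0010 → (cmp)
[8] flags=0010 PL?T → r1=0x57
[9] flags=0010 LT?F → skip
[10] flags=0010 GT?T → r1=0x34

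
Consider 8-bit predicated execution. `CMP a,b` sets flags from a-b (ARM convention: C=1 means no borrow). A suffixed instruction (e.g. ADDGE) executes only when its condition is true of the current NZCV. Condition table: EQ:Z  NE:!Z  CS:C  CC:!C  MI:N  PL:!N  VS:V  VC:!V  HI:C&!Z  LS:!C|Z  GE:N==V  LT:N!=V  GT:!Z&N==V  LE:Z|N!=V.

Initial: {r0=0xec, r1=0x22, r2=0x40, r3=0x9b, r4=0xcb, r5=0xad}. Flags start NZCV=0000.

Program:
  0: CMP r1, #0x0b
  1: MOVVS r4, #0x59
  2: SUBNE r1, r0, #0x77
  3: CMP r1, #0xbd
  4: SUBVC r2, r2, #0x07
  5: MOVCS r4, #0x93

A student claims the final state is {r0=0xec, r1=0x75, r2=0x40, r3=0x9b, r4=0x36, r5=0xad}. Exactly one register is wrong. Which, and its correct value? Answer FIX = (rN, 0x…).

FIX = (r4, 0xcb)

[0] flags=0010 → (cmp)
[1] flags=0010 VS?F → skip
[2] flags=0010 NE?T → r1=0x75
[3] flags=1001 → (cmp)
[4] flags=1001 VC?F → skip
[5] flags=1001 CS?F → skip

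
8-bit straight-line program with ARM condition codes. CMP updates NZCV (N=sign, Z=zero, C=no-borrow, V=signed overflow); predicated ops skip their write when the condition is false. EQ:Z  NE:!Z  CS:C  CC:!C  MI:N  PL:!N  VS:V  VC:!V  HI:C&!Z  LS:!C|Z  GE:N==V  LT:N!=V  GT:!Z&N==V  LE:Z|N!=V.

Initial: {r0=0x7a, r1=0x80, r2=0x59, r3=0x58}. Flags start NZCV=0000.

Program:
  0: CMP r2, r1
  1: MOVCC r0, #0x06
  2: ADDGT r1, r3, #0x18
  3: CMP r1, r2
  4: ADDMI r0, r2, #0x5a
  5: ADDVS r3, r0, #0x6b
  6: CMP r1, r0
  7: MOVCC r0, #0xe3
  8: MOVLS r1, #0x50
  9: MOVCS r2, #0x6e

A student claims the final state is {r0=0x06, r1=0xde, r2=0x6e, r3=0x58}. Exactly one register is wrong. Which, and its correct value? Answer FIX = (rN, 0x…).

0: ✓ CMP  NZCV=1001
1: ✓ MOVCC  r0←0x06
2: ✓ ADDGT  r1←0x70
3: ✓ CMP  NZCV=0010
4: · ADDMI
5: · ADDVS
6: ✓ CMP  NZCV=0010
7: · MOVCC
8: · MOVLS
9: ✓ MOVCS  r2←0x6e

FIX = (r1, 0x70)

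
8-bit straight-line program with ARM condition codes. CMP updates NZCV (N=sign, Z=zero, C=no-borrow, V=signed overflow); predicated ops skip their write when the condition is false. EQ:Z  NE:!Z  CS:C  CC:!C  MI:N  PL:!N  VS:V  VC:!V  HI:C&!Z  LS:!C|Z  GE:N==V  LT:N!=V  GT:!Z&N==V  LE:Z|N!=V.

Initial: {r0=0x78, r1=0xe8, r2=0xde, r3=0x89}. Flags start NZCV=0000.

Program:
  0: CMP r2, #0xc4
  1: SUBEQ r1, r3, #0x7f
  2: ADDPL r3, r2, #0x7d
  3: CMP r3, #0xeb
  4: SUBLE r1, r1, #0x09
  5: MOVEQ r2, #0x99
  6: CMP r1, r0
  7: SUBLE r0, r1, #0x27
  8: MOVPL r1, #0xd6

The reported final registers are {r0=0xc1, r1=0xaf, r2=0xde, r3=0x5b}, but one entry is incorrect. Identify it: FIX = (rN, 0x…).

FIX = (r1, 0xd6)

[0] flags=0010 → (cmp)
[1] flags=0010 EQ?F → skip
[2] flags=0010 PL?T → r3=0x5b
[3] flags=0000 → (cmp)
[4] flags=0000 LE?F → skip
[5] flags=0000 EQ?F → skip
[6] flags=0011 → (cmp)
[7] flags=0011 LE?T → r0=0xc1
[8] flags=0011 PL?T → r1=0xd6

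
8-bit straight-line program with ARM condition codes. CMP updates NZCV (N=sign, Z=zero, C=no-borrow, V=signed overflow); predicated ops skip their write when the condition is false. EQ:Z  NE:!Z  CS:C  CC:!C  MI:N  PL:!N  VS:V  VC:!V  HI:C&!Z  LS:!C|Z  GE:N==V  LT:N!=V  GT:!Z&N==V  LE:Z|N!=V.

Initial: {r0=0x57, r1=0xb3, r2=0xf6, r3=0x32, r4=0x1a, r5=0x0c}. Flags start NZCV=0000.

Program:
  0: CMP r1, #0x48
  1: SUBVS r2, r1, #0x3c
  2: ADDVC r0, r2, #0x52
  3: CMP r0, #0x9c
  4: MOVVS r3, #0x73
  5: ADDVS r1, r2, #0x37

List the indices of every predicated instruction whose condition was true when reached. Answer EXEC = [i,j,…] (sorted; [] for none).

[0] flags=0011 → (cmp)
[1] flags=0011 VS?T → r2=0x77
[2] flags=0011 VC?F → skip
[3] flags=1001 → (cmp)
[4] flags=1001 VS?T → r3=0x73
[5] flags=1001 VS?T → r1=0xae

EXEC = [1,4,5]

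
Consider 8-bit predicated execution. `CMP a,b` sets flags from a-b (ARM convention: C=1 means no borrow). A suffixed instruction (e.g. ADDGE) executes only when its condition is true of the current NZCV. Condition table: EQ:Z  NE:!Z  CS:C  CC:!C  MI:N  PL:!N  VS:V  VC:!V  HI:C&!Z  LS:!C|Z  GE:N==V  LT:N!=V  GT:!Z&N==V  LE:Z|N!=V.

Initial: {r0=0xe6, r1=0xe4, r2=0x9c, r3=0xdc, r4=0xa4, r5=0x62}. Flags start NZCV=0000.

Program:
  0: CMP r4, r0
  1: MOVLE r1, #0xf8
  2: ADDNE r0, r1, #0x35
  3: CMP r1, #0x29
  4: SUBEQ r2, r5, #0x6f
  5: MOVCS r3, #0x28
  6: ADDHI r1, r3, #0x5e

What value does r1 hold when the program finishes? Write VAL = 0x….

[0] flags=1000 → (cmp)
[1] flags=1000 LE?T → r1=0xf8
[2] flags=1000 NE?T → r0=0x2d
[3] flags=1010 → (cmp)
[4] flags=1010 EQ?F → skip
[5] flags=1010 CS?T → r3=0x28
[6] flags=1010 HI?T → r1=0x86

VAL = 0x86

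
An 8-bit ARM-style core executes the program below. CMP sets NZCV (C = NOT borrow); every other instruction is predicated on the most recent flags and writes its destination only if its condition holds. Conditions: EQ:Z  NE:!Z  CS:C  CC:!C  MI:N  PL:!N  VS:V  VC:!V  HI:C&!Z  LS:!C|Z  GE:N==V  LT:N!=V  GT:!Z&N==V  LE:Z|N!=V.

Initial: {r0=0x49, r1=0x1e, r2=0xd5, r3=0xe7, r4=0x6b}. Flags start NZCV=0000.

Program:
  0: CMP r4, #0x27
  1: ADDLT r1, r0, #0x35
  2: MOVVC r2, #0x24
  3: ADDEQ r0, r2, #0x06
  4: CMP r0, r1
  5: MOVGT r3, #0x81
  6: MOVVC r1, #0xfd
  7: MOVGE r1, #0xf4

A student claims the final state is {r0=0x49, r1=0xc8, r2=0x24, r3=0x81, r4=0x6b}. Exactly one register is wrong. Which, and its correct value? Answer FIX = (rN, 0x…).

[0] flags=0010 → (cmp)
[1] flags=0010 LT?F → skip
[2] flags=0010 VC?T → r2=0x24
[3] flags=0010 EQ?F → skip
[4] flags=0010 → (cmp)
[5] flags=0010 GT?T → r3=0x81
[6] flags=0010 VC?T → r1=0xfd
[7] flags=0010 GE?T → r1=0xf4

FIX = (r1, 0xf4)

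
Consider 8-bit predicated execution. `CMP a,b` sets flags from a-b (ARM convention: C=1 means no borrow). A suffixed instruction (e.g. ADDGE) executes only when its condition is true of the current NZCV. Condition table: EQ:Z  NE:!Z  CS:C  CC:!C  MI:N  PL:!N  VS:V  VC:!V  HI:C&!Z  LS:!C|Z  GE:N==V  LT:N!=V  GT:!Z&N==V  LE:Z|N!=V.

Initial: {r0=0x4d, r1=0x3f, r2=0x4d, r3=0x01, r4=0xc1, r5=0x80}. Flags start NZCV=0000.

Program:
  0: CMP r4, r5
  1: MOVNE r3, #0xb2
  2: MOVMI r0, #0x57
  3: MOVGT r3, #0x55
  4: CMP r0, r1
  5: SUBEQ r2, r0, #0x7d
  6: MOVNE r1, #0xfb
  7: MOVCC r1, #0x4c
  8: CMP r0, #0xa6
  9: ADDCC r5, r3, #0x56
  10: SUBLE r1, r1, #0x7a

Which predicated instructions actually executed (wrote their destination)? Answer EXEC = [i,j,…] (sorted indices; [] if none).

EXEC = [1,3,6,9]

[0] flags=0010 → (cmp)
[1] flags=0010 NE?T → r3=0xb2
[2] flags=0010 MI?F → skip
[3] flags=0010 GT?T → r3=0x55
[4] flags=0010 → (cmp)
[5] flags=0010 EQ?F → skip
[6] flags=0010 NE?T → r1=0xfb
[7] flags=0010 CC?F → skip
[8] flags=1001 → (cmp)
[9] flags=1001 CC?T → r5=0xab
[10] flags=1001 LE?F → skip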